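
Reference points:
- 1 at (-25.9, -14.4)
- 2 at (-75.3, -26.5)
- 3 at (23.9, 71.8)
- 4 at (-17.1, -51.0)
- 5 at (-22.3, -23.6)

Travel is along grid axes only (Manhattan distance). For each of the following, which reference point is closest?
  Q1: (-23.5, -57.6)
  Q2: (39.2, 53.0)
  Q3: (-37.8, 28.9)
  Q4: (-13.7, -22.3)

Q1→4; Q2→3; Q3→1; Q4→5

Q1 at (-23.5, -57.6):
  1: |-2.4| + |43.2| = 2.4 + 43.2 = 45.6
  2: |-51.8| + |31.1| = 51.8 + 31.1 = 82.9
  3: |47.4| + |129.4| = 47.4 + 129.4 = 176.8
  4: |6.4| + |6.6| = 6.4 + 6.6 = 13.0
  5: |1.2| + |34.0| = 1.2 + 34.0 = 35.2
  → nearest: 4 (13.0)
Q2 at (39.2, 53.0):
  1: |-65.1| + |-67.4| = 65.1 + 67.4 = 132.5
  2: |-114.5| + |-79.5| = 114.5 + 79.5 = 194.0
  3: |-15.3| + |18.8| = 15.3 + 18.8 = 34.1
  4: |-56.3| + |-104.0| = 56.3 + 104.0 = 160.3
  5: |-61.5| + |-76.6| = 61.5 + 76.6 = 138.1
  → nearest: 3 (34.1)
Q3 at (-37.8, 28.9):
  1: |11.9| + |-43.3| = 11.9 + 43.3 = 55.2
  2: |-37.5| + |-55.4| = 37.5 + 55.4 = 92.9
  3: |61.7| + |42.9| = 61.7 + 42.9 = 104.6
  4: |20.7| + |-79.9| = 20.7 + 79.9 = 100.6
  5: |15.5| + |-52.5| = 15.5 + 52.5 = 68.0
  → nearest: 1 (55.2)
Q4 at (-13.7, -22.3):
  1: |-12.2| + |7.9| = 12.2 + 7.9 = 20.1
  2: |-61.6| + |-4.2| = 61.6 + 4.2 = 65.8
  3: |37.6| + |94.1| = 37.6 + 94.1 = 131.7
  4: |-3.4| + |-28.7| = 3.4 + 28.7 = 32.1
  5: |-8.6| + |-1.3| = 8.6 + 1.3 = 9.9
  → nearest: 5 (9.9)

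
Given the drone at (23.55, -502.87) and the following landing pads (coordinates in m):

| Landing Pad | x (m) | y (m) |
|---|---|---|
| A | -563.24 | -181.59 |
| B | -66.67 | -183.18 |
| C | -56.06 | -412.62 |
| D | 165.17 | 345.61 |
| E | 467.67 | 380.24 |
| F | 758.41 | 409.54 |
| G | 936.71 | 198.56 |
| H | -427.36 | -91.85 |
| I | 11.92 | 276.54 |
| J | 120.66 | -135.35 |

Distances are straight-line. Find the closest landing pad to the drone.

C

Distances from (23.55, -502.87):
A: √((-586.79)² + (321.28)²) = √(344322.5041 + 103220.8384) = 668.99 m
B: √((-90.22)² + (319.69)²) = √(8139.6484 + 102201.6961) = 332.18 m
C: √((-79.61)² + (90.25)²) = √(6337.7521 + 8145.0625) = 120.34 m
D: √((141.62)² + (848.48)²) = √(20056.2244 + 719918.3104) = 860.22 m
E: √((444.12)² + (883.11)²) = √(197242.5744 + 779883.2721) = 988.50 m
F: √((734.86)² + (912.41)²) = √(540019.2196 + 832492.0081) = 1171.54 m
G: √((913.16)² + (701.43)²) = √(833861.1856 + 492004.0449) = 1151.46 m
H: √((-450.91)² + (411.02)²) = √(203319.8281 + 168937.4404) = 610.13 m
I: √((-11.63)² + (779.41)²) = √(135.2569 + 607479.9481) = 779.50 m
J: √((97.11)² + (367.52)²) = √(9430.3521 + 135070.9504) = 380.13 m
Minimum: C at 120.34 m.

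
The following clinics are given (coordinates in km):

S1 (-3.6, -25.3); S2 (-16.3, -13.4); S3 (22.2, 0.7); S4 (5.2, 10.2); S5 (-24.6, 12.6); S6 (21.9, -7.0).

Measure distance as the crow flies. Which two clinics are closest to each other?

Pairwise distances:
S3–S6: 7.71 km
S1–S2: 17.40 km
S3–S4: 19.47 km
S4–S6: 23.97 km
S2–S5: 27.29 km
S4–S5: 29.90 km
S1–S6: 31.39 km
S2–S4: 31.93 km
S1–S4: 36.57 km
S1–S3: 36.63 km
S2–S6: 38.73 km
S2–S3: 41.00 km
S1–S5: 43.33 km
S3–S5: 48.29 km
S5–S6: 50.46 km
Closest pair: S3–S6 at 7.71 km.

S3 and S6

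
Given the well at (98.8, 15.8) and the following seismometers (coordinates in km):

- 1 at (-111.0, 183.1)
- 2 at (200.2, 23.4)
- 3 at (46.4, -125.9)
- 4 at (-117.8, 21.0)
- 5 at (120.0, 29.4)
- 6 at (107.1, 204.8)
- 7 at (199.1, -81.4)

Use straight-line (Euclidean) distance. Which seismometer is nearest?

5

Distances from (98.8, 15.8):
1: 268.3 km
2: 101.7 km
3: 151.1 km
4: 216.7 km
5: 25.2 km
6: 189.2 km
7: 139.7 km
Minimum: 5 at 25.2 km.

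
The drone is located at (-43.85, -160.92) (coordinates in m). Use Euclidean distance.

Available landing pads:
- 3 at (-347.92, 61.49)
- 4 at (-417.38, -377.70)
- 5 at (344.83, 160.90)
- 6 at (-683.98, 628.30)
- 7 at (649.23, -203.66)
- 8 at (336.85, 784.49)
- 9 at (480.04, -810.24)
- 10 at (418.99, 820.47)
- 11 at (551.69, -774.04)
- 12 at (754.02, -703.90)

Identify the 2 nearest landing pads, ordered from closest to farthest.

3, 4

Distances from (-43.85, -160.92):
3: 376.73 m
4: 431.88 m
5: 504.62 m
6: 1016.19 m
7: 694.40 m
8: 1019.18 m
9: 834.31 m
10: 1085.06 m
11: 854.74 m
12: 965.10 m
Sorted: 3 (376.73 m) < 4 (431.88 m) < 5 (504.62 m) < 7 (694.40 m) < …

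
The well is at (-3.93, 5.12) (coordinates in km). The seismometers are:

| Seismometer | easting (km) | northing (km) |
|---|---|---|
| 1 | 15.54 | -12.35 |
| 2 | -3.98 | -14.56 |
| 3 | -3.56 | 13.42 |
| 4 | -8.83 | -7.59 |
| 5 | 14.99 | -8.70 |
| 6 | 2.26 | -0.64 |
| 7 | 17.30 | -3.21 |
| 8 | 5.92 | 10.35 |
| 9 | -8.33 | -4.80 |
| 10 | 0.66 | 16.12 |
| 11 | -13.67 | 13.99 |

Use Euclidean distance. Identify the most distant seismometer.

1

Distances from (-3.93, 5.12):
1: √((19.47)² + (-17.47)²) = √(379.0809 + 305.2009) = 26.16 km
2: √((-0.05)² + (-19.68)²) = √(0.0025 + 387.3024) = 19.68 km
3: √((0.37)² + (8.30)²) = √(0.1369 + 68.8900) = 8.31 km
4: √((-4.90)² + (-12.71)²) = √(24.0100 + 161.5441) = 13.62 km
5: √((18.92)² + (-13.82)²) = √(357.9664 + 190.9924) = 23.43 km
6: √((6.19)² + (-5.76)²) = √(38.3161 + 33.1776) = 8.46 km
7: √((21.23)² + (-8.33)²) = √(450.7129 + 69.3889) = 22.81 km
8: √((9.85)² + (5.23)²) = √(97.0225 + 27.3529) = 11.15 km
9: √((-4.40)² + (-9.92)²) = √(19.3600 + 98.4064) = 10.85 km
10: √((4.59)² + (11.00)²) = √(21.0681 + 121.0000) = 11.92 km
11: √((-9.74)² + (8.87)²) = √(94.8676 + 78.6769) = 13.17 km
Maximum: 1 at 26.16 km.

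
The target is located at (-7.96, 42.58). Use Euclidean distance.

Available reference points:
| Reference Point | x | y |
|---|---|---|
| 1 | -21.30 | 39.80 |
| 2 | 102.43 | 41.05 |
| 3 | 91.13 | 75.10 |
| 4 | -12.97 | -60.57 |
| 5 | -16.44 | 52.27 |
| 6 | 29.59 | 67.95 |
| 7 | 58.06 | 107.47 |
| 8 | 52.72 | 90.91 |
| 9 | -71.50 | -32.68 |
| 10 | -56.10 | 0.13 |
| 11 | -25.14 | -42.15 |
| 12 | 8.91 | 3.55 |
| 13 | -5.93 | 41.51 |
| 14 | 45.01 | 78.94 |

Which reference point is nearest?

13

Distances from (-7.96, 42.58):
1: √((-13.34)² + (-2.78)²) = √(177.9556 + 7.7284) = 13.63
2: √((110.39)² + (-1.53)²) = √(12185.9521 + 2.3409) = 110.40
3: √((99.09)² + (32.52)²) = √(9818.8281 + 1057.5504) = 104.29
4: √((-5.01)² + (-103.15)²) = √(25.1001 + 10639.9225) = 103.27
5: √((-8.48)² + (9.69)²) = √(71.9104 + 93.8961) = 12.88
6: √((37.55)² + (25.37)²) = √(1410.0025 + 643.6369) = 45.32
7: √((66.02)² + (64.89)²) = √(4358.6404 + 4210.7121) = 92.57
8: √((60.68)² + (48.33)²) = √(3682.0624 + 2335.7889) = 77.57
9: √((-63.54)² + (-75.26)²) = √(4037.3316 + 5664.0676) = 98.50
10: √((-48.14)² + (-42.45)²) = √(2317.4596 + 1802.0025) = 64.18
11: √((-17.18)² + (-84.73)²) = √(295.1524 + 7179.1729) = 86.45
12: √((16.87)² + (-39.03)²) = √(284.5969 + 1523.3409) = 42.52
13: √((2.03)² + (-1.07)²) = √(4.1209 + 1.1449) = 2.29
14: √((52.97)² + (36.36)²) = √(2805.8209 + 1322.0496) = 64.25
Minimum: 13 at 2.29.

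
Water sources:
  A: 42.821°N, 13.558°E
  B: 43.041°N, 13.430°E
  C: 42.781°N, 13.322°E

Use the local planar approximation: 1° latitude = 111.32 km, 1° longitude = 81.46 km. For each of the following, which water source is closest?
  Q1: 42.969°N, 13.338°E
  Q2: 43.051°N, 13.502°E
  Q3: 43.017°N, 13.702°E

Q1→B; Q2→B; Q3→B

Q1 at 42.969°N, 13.338°E:
  A: 24.344 km
  B: 10.973 km
  C: 20.969 km
  → nearest: B (10.973 km)
Q2 at 43.051°N, 13.502°E:
  A: 26.007 km
  B: 5.970 km
  C: 33.442 km
  → nearest: B (5.970 km)
Q3 at 43.017°N, 13.702°E:
  A: 24.772 km
  B: 22.318 km
  C: 40.600 km
  → nearest: B (22.318 km)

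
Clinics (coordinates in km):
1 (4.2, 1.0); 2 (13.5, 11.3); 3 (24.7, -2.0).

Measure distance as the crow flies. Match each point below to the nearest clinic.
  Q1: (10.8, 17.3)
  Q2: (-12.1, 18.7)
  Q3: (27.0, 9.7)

Q1→2; Q2→1; Q3→3

Q1 at (10.8, 17.3):
  1: 17.6 km
  2: 6.6 km
  3: 23.8 km
  → nearest: 2 (6.6 km)
Q2 at (-12.1, 18.7):
  1: 24.1 km
  2: 26.6 km
  3: 42.2 km
  → nearest: 1 (24.1 km)
Q3 at (27.0, 9.7):
  1: 24.4 km
  2: 13.6 km
  3: 11.9 km
  → nearest: 3 (11.9 km)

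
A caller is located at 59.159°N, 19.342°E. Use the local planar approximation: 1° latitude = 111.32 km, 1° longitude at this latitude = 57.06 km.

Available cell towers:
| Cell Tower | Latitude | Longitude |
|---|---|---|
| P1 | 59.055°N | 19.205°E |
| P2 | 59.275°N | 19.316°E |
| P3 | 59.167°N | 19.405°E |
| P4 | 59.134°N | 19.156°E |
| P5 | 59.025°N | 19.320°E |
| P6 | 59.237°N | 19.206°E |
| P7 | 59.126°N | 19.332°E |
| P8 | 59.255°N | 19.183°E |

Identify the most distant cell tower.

P5

Distances from 59.159°N, 19.342°E:
P1: 13.969 km
P2: 12.998 km
P3: 3.703 km
P4: 10.972 km
P5: 14.970 km
P6: 11.645 km
P7: 3.718 km
P8: 14.018 km
Maximum: P5 at 14.970 km.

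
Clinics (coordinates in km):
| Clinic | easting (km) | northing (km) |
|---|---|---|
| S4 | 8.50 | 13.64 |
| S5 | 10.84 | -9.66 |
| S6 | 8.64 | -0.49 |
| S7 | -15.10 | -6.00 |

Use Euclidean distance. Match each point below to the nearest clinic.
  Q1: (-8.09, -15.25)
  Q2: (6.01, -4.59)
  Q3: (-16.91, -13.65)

Q1 at (-8.09, -15.25):
  S4: √((16.59)² + (28.89)²) = √(275.2281 + 834.6321) = 33.31 km
  S5: √((18.93)² + (5.59)²) = √(358.3449 + 31.2481) = 19.74 km
  S6: √((16.73)² + (14.76)²) = √(279.8929 + 217.8576) = 22.31 km
  S7: √((-7.01)² + (9.25)²) = √(49.1401 + 85.5625) = 11.61 km
  → nearest: S7 (11.61 km)
Q2 at (6.01, -4.59):
  S4: √((2.49)² + (18.23)²) = √(6.2001 + 332.3329) = 18.40 km
  S5: √((4.83)² + (-5.07)²) = √(23.3289 + 25.7049) = 7.00 km
  S6: √((2.63)² + (4.10)²) = √(6.9169 + 16.8100) = 4.87 km
  S7: √((-21.11)² + (-1.41)²) = √(445.6321 + 1.9881) = 21.16 km
  → nearest: S6 (4.87 km)
Q3 at (-16.91, -13.65):
  S4: √((25.41)² + (27.29)²) = √(645.6681 + 744.7441) = 37.29 km
  S5: √((27.75)² + (3.99)²) = √(770.0625 + 15.9201) = 28.04 km
  S6: √((25.55)² + (13.16)²) = √(652.8025 + 173.1856) = 28.74 km
  S7: √((1.81)² + (7.65)²) = √(3.2761 + 58.5225) = 7.86 km
  → nearest: S7 (7.86 km)

Q1→S7; Q2→S6; Q3→S7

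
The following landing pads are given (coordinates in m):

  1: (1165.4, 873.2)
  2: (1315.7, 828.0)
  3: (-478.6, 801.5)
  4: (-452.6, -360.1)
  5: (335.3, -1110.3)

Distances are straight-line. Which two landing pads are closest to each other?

1 and 2

Pairwise distances:
1–2: √((150.3)² + (-45.2)²) = √(22590.090 + 2043.040) = 156.9 m
4–5: √((787.9)² + (-750.2)²) = √(620786.410 + 562800.040) = 1087.9 m
3–4: √((26.0)² + (-1161.6)²) = √(676.000 + 1349314.560) = 1161.9 m
1–3: √((-1644.0)² + (-71.7)²) = √(2702736.000 + 5140.890) = 1645.6 m
2–3: √((-1794.3)² + (-26.5)²) = √(3219512.490 + 702.250) = 1794.5 m
1–4: √((-1618.0)² + (-1233.3)²) = √(2617924.000 + 1521028.890) = 2034.4 m
3–5: √((813.9)² + (-1911.8)²) = √(662433.210 + 3654979.240) = 2077.8 m
2–4: √((-1768.3)² + (-1188.1)²) = √(3126884.890 + 1411581.610) = 2130.4 m
1–5: √((-830.1)² + (-1983.5)²) = √(689066.010 + 3934272.250) = 2150.2 m
2–5: √((-980.4)² + (-1938.3)²) = √(961184.160 + 3757006.890) = 2172.1 m
Closest pair: 1–2 at 156.9 m.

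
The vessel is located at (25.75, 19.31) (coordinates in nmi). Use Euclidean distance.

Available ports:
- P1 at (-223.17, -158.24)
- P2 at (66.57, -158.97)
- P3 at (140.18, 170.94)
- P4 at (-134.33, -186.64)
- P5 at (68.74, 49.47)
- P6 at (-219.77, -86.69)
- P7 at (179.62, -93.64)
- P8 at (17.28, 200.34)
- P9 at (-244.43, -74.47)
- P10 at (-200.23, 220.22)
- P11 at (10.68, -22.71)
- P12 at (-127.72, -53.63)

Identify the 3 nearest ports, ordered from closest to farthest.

P11, P5, P12

Distances from (25.75, 19.31):
P1: √((-248.92)² + (-177.55)²) = √(61961.1664 + 31524.0025) = 305.75 nmi
P2: √((40.82)² + (-178.28)²) = √(1666.2724 + 31783.7584) = 182.89 nmi
P3: √((114.43)² + (151.63)²) = √(13094.2249 + 22991.6569) = 189.96 nmi
P4: √((-160.08)² + (-205.95)²) = √(25625.6064 + 42415.4025) = 260.85 nmi
P5: √((42.99)² + (30.16)²) = √(1848.1401 + 909.6256) = 52.51 nmi
P6: √((-245.52)² + (-106.00)²) = √(60280.0704 + 11236.0000) = 267.42 nmi
P7: √((153.87)² + (-112.95)²) = √(23675.9769 + 12757.7025) = 190.88 nmi
P8: √((-8.47)² + (181.03)²) = √(71.7409 + 32771.8609) = 181.23 nmi
P9: √((-270.18)² + (-93.78)²) = √(72997.2324 + 8794.6884) = 285.99 nmi
P10: √((-225.98)² + (200.91)²) = √(51066.9604 + 40364.8281) = 302.38 nmi
P11: √((-15.07)² + (-42.02)²) = √(227.1049 + 1765.6804) = 44.64 nmi
P12: √((-153.47)² + (-72.94)²) = √(23553.0409 + 5320.2436) = 169.92 nmi
Sorted: P11 (44.64 nmi) < P5 (52.51 nmi) < P12 (169.92 nmi) < P8 (181.23 nmi) < P2 (182.89 nmi) < …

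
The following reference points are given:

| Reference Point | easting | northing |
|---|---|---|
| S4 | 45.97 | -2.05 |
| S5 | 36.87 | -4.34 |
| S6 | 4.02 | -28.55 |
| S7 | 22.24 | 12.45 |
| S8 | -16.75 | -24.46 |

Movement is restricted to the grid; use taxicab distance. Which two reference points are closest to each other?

Pairwise distances:
S4–S5: 11.39
S4–S6: 68.45
S4–S7: 38.23
S4–S8: 85.13
S5–S6: 57.06
S5–S7: 31.42
S5–S8: 73.74
S6–S7: 59.22
S6–S8: 24.86
S7–S8: 75.90
Closest pair: S4–S5 at 11.39.

S4 and S5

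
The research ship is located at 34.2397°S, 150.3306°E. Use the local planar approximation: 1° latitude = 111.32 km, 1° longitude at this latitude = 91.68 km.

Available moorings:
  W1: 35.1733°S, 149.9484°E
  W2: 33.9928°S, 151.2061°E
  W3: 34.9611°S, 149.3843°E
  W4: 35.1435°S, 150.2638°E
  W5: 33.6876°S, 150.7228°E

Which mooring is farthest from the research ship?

W3

Distances from 34.2397°S, 150.3306°E:
W1: 109.6764 km
W2: 84.8412 km
W3: 118.2194 km
W4: 100.7972 km
W5: 71.2054 km
Maximum: W3 at 118.2194 km.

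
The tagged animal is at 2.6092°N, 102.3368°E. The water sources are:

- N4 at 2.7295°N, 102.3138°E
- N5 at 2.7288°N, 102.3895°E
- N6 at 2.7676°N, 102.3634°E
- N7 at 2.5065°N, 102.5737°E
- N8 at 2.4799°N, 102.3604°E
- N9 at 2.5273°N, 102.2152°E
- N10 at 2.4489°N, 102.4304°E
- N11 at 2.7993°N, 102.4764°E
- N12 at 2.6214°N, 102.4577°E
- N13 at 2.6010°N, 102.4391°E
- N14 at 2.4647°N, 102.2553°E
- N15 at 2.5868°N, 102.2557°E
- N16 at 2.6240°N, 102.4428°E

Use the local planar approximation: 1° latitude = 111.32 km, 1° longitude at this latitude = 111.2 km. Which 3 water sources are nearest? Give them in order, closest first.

Distances from 2.6092°N, 102.3368°E:
N4: √((0.1203·111.32)² + (-0.0230·111.2)²) = √(179.340200 + 6.541318) = 13.6338 km
N5: √((0.1196·111.32)² + (0.0527·111.2)²) = √(177.259188 + 34.342413) = 14.5465 km
N6: √((0.1584·111.32)² + (0.0266·111.2)²) = √(310.925792 + 8.749291) = 17.8795 km
N7: √((-0.1027·111.32)² + (0.2369·111.2)²) = √(130.703520 + 693.968401) = 28.7171 km
N8: √((-0.1293·111.32)² + (0.0236·111.2)²) = √(207.177909 + 6.887055) = 14.6310 km
N9: √((-0.0819·111.32)² + (-0.1216·111.2)²) = √(83.121658 + 182.842320) = 16.3084 km
N10: √((-0.1603·111.32)² + (0.0936·111.2)²) = √(318.429606 + 108.333125) = 20.6582 km
N11: √((0.1901·111.32)² + (0.1396·111.2)²) = √(447.827366 + 240.979673) = 26.2451 km
N12: √((0.0122·111.32)² + (0.1209·111.2)²) = √(1.844446 + 180.743287) = 13.5125 km
N13: √((-0.0082·111.32)² + (0.1023·111.2)²) = √(0.833248 + 129.407916) = 11.4123 km
N14: √((-0.1445·111.32)² + (-0.0815·111.2)²) = √(258.751031 + 82.134344) = 18.4631 km
N15: √((-0.0224·111.32)² + (-0.0811·111.2)²) = √(6.217881 + 81.330096) = 9.3567 km
N16: √((0.0148·111.32)² + (0.1060·111.2)²) = √(2.714375 + 138.938084) = 11.9018 km
Sorted: N15 (9.3567 km) < N13 (11.4123 km) < N16 (11.9018 km) < N12 (13.5125 km) < N4 (13.6338 km) < …

N15, N13, N16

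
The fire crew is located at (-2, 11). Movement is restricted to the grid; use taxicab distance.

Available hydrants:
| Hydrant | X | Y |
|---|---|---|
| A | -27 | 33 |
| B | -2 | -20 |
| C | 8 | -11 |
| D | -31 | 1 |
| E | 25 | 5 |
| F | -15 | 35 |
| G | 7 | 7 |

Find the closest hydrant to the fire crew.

G

Distances from (-2, 11):
A: |-25| + |22| = 25 + 22 = 47
B: |0| + |-31| = 0 + 31 = 31
C: |10| + |-22| = 10 + 22 = 32
D: |-29| + |-10| = 29 + 10 = 39
E: |27| + |-6| = 27 + 6 = 33
F: |-13| + |24| = 13 + 24 = 37
G: |9| + |-4| = 9 + 4 = 13
Minimum: G at 13.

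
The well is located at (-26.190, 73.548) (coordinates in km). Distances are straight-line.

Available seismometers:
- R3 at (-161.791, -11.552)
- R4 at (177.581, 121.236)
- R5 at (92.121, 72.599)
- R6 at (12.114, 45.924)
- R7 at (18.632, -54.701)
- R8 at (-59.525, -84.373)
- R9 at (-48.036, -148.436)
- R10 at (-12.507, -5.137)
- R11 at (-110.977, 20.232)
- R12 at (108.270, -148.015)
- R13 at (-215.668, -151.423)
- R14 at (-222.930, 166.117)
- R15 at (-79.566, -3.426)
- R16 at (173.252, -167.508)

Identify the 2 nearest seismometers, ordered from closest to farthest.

R6, R10

Distances from (-26.190, 73.548):
R3: √((-135.601)² + (-85.100)²) = √(18387.63120 + 7242.01000) = 160.093 km
R4: √((203.771)² + (47.688)²) = √(41522.62044 + 2274.14534) = 209.277 km
R5: √((118.311)² + (-0.949)²) = √(13997.49272 + 0.90060) = 118.315 km
R6: √((38.304)² + (-27.624)²) = √(1467.19642 + 763.08538) = 47.226 km
R7: √((44.822)² + (-128.249)²) = √(2009.01168 + 16447.80600) = 135.856 km
R8: √((-33.335)² + (-157.921)²) = √(1111.22222 + 24939.04224) = 161.401 km
R9: √((-21.846)² + (-221.984)²) = √(477.24772 + 49276.89626) = 223.056 km
R10: √((13.683)² + (-78.685)²) = √(187.22449 + 6191.32923) = 79.866 km
R11: √((-84.787)² + (-53.316)²) = √(7188.83537 + 2842.59586) = 100.157 km
R12: √((134.460)² + (-221.563)²) = √(18079.49160 + 49090.16297) = 259.171 km
R13: √((-189.478)² + (-224.971)²) = √(35901.91248 + 50611.95084) = 294.132 km
R14: √((-196.740)² + (92.569)²) = √(38706.62760 + 8569.01976) = 217.430 km
R15: √((-53.376)² + (-76.974)²) = √(2848.99738 + 5924.99668) = 93.670 km
R16: √((199.442)² + (-241.056)²) = √(39777.11136 + 58107.99514) = 312.866 km
Sorted: R6 (47.226 km) < R10 (79.866 km) < R15 (93.670 km) < R11 (100.157 km) < …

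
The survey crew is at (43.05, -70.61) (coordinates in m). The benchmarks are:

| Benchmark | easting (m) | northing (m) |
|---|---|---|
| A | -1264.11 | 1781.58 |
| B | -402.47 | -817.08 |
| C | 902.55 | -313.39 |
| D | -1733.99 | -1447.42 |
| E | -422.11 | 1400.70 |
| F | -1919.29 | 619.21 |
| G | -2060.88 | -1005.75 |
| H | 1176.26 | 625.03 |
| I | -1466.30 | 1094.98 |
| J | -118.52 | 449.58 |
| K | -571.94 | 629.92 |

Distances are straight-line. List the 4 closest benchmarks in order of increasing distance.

Distances from (43.05, -70.61):
A: √((-1307.16)² + (1852.19)²) = √(1708667.2656 + 3430607.7961) = 2267.00 m
B: √((-445.52)² + (-746.47)²) = √(198488.0704 + 557217.4609) = 869.31 m
C: √((859.50)² + (-242.78)²) = √(738740.2500 + 58942.1284) = 893.13 m
D: √((-1777.04)² + (-1376.81)²) = √(3157871.1616 + 1895605.7761) = 2247.99 m
E: √((-465.16)² + (1471.31)²) = √(216373.8256 + 2164753.1161) = 1543.09 m
F: √((-1962.34)² + (689.82)²) = √(3850778.2756 + 475851.6324) = 2080.06 m
G: √((-2103.93)² + (-935.14)²) = √(4426521.4449 + 874486.8196) = 2302.39 m
H: √((1133.21)² + (695.64)²) = √(1284164.9041 + 483915.0096) = 1329.69 m
I: √((-1509.35)² + (1165.59)²) = √(2278137.4225 + 1358600.0481) = 1907.02 m
J: √((-161.57)² + (520.19)²) = √(26104.8649 + 270597.6361) = 544.70 m
K: √((-614.99)² + (700.53)²) = √(378212.7001 + 490742.2809) = 932.18 m
Sorted: J (544.70 m) < B (869.31 m) < C (893.13 m) < K (932.18 m) < H (1329.69 m) < E (1543.09 m) < …

J, B, C, K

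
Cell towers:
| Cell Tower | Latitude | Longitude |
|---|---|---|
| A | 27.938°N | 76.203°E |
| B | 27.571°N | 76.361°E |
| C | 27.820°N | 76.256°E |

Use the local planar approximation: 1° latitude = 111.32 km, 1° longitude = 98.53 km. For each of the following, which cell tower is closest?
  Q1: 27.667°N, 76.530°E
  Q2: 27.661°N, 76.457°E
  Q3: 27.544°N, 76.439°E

Q1 at 27.667°N, 76.530°E:
  A: 44.138 km
  B: 19.786 km
  C: 31.921 km
  → nearest: B (19.786 km)
Q2 at 27.661°N, 76.457°E:
  A: 39.714 km
  B: 13.778 km
  C: 26.561 km
  → nearest: B (13.778 km)
Q3 at 27.544°N, 76.439°E:
  A: 49.643 km
  B: 8.252 km
  C: 35.624 km
  → nearest: B (8.252 km)

Q1→B; Q2→B; Q3→B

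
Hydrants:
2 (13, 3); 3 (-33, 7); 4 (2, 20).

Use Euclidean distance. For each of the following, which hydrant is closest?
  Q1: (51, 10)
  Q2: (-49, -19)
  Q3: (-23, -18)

Q1→2; Q2→3; Q3→3

Q1 at (51, 10):
  2: 38.6
  3: 84.1
  4: 50.0
  → nearest: 2 (38.6)
Q2 at (-49, -19):
  2: 65.8
  3: 30.5
  4: 64.2
  → nearest: 3 (30.5)
Q3 at (-23, -18):
  2: 41.7
  3: 26.9
  4: 45.5
  → nearest: 3 (26.9)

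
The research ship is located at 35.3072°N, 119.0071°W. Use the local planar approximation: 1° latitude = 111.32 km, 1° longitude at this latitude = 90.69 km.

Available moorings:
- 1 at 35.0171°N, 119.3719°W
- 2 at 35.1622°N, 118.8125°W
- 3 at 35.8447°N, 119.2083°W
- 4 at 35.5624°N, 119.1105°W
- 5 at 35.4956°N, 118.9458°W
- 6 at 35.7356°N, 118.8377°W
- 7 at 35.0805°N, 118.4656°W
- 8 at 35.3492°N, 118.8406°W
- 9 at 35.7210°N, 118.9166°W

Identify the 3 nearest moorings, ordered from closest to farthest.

Distances from 35.3072°N, 119.0071°W:
1: 46.2323 km
2: 23.9167 km
3: 62.5549 km
4: 29.9165 km
5: 21.6970 km
6: 50.1029 km
7: 55.2135 km
8: 15.8072 km
9: 46.7897 km
Sorted: 8 (15.8072 km) < 5 (21.6970 km) < 2 (23.9167 km) < 4 (29.9165 km) < 1 (46.2323 km) < …

8, 5, 2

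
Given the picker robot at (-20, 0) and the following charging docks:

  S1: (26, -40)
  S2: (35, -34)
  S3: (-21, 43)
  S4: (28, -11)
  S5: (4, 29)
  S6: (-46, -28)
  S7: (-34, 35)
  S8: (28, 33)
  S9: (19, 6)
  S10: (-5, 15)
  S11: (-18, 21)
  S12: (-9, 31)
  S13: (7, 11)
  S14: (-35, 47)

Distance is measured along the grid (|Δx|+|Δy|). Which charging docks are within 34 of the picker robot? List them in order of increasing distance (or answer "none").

S11, S10

Distances from (-20, 0):
S1: |46| + |-40| = 46 + 40 = 86
S2: |55| + |-34| = 55 + 34 = 89
S3: |-1| + |43| = 1 + 43 = 44
S4: |48| + |-11| = 48 + 11 = 59
S5: |24| + |29| = 24 + 29 = 53
S6: |-26| + |-28| = 26 + 28 = 54
S7: |-14| + |35| = 14 + 35 = 49
S8: |48| + |33| = 48 + 33 = 81
S9: |39| + |6| = 39 + 6 = 45
S10: |15| + |15| = 15 + 15 = 30
S11: |2| + |21| = 2 + 21 = 23
S12: |11| + |31| = 11 + 31 = 42
S13: |27| + |11| = 27 + 11 = 38
S14: |-15| + |47| = 15 + 47 = 62
Threshold 34: S11 (23), S10 (30) are within range.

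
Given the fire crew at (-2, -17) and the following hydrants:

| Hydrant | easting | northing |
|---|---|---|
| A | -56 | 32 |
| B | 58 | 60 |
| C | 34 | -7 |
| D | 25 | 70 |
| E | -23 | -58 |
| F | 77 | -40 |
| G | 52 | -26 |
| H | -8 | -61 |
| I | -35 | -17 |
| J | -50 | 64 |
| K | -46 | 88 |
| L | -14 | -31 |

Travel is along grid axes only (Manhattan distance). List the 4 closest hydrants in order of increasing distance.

L, I, C, H

Distances from (-2, -17):
A: 103
B: 137
C: 46
D: 114
E: 62
F: 102
G: 63
H: 50
I: 33
J: 129
K: 149
L: 26
Sorted: L (26) < I (33) < C (46) < H (50) < E (62) < G (63) < …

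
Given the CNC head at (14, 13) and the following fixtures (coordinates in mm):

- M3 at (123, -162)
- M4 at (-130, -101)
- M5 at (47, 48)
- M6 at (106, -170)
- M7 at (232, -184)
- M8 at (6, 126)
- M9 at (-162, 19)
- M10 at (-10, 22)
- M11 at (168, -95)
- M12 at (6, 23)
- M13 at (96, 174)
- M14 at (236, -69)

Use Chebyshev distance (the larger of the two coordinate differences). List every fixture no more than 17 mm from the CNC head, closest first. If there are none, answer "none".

Distances from (14, 13):
M3: 175 mm
M4: 144 mm
M5: 35 mm
M6: 183 mm
M7: 218 mm
M8: 113 mm
M9: 176 mm
M10: 24 mm
M11: 154 mm
M12: 10 mm
M13: 161 mm
M14: 222 mm
Threshold 17 mm: M12 (10 mm) is within range.

M12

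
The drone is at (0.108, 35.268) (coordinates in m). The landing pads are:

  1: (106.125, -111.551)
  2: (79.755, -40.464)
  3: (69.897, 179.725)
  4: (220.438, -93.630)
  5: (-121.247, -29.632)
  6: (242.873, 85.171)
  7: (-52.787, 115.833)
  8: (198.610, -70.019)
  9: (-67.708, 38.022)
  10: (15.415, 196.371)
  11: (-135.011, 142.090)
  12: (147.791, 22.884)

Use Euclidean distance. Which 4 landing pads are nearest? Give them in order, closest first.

9, 7, 2, 5

Distances from (0.108, 35.268):
1: √((106.017)² + (-146.819)²) = √(11239.60429 + 21555.81876) = 181.095 m
2: √((79.647)² + (-75.732)²) = √(6343.64461 + 5735.33582) = 109.904 m
3: √((69.789)² + (144.457)²) = √(4870.50452 + 20867.82485) = 160.432 m
4: √((220.330)² + (-128.898)²) = √(48545.30890 + 16614.69440) = 255.265 m
5: √((-121.355)² + (-64.900)²) = √(14727.03603 + 4212.01000) = 137.619 m
6: √((242.765)² + (49.903)²) = √(58934.84522 + 2490.30941) = 247.841 m
7: √((-52.895)² + (80.565)²) = √(2797.88102 + 6490.71922) = 96.377 m
8: √((198.502)² + (-105.287)²) = √(39403.04400 + 11085.35237) = 224.696 m
9: √((-67.816)² + (2.754)²) = √(4599.00986 + 7.58452) = 67.872 m
10: √((15.307)² + (161.103)²) = √(234.30425 + 25954.17661) = 161.829 m
11: √((-135.119)² + (106.822)²) = √(18257.14416 + 11410.93968) = 172.244 m
12: √((147.683)² + (-12.384)²) = √(21810.26849 + 153.36346) = 148.201 m
Sorted: 9 (67.872 m) < 7 (96.377 m) < 2 (109.904 m) < 5 (137.619 m) < 12 (148.201 m) < 3 (160.432 m) < …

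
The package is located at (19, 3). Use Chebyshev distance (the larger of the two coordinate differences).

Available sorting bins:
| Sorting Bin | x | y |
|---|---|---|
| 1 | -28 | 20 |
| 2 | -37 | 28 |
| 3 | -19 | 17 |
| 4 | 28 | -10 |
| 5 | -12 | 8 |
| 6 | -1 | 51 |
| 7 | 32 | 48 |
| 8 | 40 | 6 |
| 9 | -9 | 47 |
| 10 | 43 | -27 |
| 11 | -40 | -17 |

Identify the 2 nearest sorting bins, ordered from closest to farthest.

4, 8

Distances from (19, 3):
1: max(|-47|, |17|) = 47
2: max(|-56|, |25|) = 56
3: max(|-38|, |14|) = 38
4: max(|9|, |-13|) = 13
5: max(|-31|, |5|) = 31
6: max(|-20|, |48|) = 48
7: max(|13|, |45|) = 45
8: max(|21|, |3|) = 21
9: max(|-28|, |44|) = 44
10: max(|24|, |-30|) = 30
11: max(|-59|, |-20|) = 59
Sorted: 4 (13) < 8 (21) < 10 (30) < 5 (31) < …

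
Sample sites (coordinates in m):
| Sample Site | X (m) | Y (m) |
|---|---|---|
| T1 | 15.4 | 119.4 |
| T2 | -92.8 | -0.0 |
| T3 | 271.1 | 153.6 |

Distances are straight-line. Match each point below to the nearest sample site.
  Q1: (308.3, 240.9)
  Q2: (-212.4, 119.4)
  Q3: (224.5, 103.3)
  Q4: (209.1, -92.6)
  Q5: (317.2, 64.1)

Q1 at (308.3, 240.9):
  T1: √((-292.9)² + (-121.5)²) = √(85790.410 + 14762.250) = 317.1 m
  T2: √((-401.1)² + (-240.9)²) = √(160881.210 + 58032.810) = 467.9 m
  T3: √((-37.2)² + (-87.3)²) = √(1383.840 + 7621.290) = 94.9 m
  → nearest: T3 (94.9 m)
Q2 at (-212.4, 119.4):
  T1: √((227.8)² + (0.0)²) = √(51892.840 + 0.000) = 227.8 m
  T2: √((119.6)² + (-119.4)²) = √(14304.160 + 14256.360) = 169.0 m
  T3: √((483.5)² + (34.2)²) = √(233772.250 + 1169.640) = 484.7 m
  → nearest: T2 (169.0 m)
Q3 at (224.5, 103.3):
  T1: √((-209.1)² + (16.1)²) = √(43722.810 + 259.210) = 209.7 m
  T2: √((-317.3)² + (-103.3)²) = √(100679.290 + 10670.890) = 333.7 m
  T3: √((46.6)² + (50.3)²) = √(2171.560 + 2530.090) = 68.6 m
  → nearest: T3 (68.6 m)
Q4 at (209.1, -92.6):
  T1: √((-193.7)² + (212.0)²) = √(37519.690 + 44944.000) = 287.2 m
  T2: √((-301.9)² + (92.6)²) = √(91143.610 + 8574.760) = 315.8 m
  T3: √((62.0)² + (246.2)²) = √(3844.000 + 60614.440) = 253.9 m
  → nearest: T3 (253.9 m)
Q5 at (317.2, 64.1):
  T1: √((-301.8)² + (55.3)²) = √(91083.240 + 3058.090) = 306.8 m
  T2: √((-410.0)² + (-64.1)²) = √(168100.000 + 4108.810) = 415.0 m
  T3: √((-46.1)² + (89.5)²) = √(2125.210 + 8010.250) = 100.7 m
  → nearest: T3 (100.7 m)

Q1→T3; Q2→T2; Q3→T3; Q4→T3; Q5→T3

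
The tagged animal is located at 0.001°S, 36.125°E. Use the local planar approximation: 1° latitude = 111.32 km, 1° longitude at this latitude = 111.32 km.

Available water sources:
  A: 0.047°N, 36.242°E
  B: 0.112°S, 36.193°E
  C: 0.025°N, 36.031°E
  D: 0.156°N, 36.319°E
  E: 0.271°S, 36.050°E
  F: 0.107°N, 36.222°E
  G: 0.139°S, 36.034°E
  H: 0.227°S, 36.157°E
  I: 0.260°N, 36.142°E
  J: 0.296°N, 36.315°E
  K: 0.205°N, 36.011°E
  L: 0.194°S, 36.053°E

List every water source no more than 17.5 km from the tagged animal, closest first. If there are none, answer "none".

C, A, B, F

Distances from 0.001°S, 36.125°E:
A: √((0.048·111.32)² + (0.117·111.32)²) = √(28.55150 + 169.63604) = 14.078 km
B: √((-0.111·111.32)² + (0.068·111.32)²) = √(152.68359 + 57.30127) = 14.491 km
C: √((0.026·111.32)² + (-0.094·111.32)²) = √(8.37709 + 109.49697) = 10.857 km
D: √((0.157·111.32)² + (0.194·111.32)²) = √(305.45392 + 466.39067) = 27.782 km
E: √((-0.270·111.32)² + (-0.075·111.32)²) = √(903.38718 + 69.70580) = 31.194 km
F: √((0.108·111.32)² + (0.097·111.32)²) = √(144.54195 + 116.59767) = 16.160 km
G: √((-0.138·111.32)² + (-0.091·111.32)²) = √(235.99596 + 102.61933) = 18.402 km
H: √((-0.226·111.32)² + (0.032·111.32)²) = √(632.94107 + 12.68955) = 25.409 km
I: √((0.261·111.32)² + (0.017·111.32)²) = √(844.16513 + 3.58133) = 29.116 km
J: √((0.297·111.32)² + (0.190·111.32)²) = √(1093.09849 + 447.35634) = 39.249 km
K: √((0.206·111.32)² + (-0.114·111.32)²) = √(525.87295 + 161.04828) = 26.209 km
L: √((-0.193·111.32)² + (-0.072·111.32)²) = √(461.59491 + 64.24087) = 22.931 km
Threshold 17.5 km: C (10.857 km), A (14.078 km), B (14.491 km), F (16.160 km) are within range.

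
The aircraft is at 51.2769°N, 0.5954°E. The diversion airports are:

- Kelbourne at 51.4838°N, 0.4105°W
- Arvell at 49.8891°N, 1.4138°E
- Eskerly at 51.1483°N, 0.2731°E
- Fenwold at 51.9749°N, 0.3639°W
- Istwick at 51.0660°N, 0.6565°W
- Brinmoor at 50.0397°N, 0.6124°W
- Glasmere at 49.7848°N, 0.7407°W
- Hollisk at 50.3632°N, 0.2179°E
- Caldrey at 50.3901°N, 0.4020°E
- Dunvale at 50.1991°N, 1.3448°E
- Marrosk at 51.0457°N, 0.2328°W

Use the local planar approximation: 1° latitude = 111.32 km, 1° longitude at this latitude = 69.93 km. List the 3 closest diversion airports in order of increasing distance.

Distances from 51.2769°N, 0.5954°E:
Kelbourne: √((0.2069·111.32)² + (-1.0059·69.93)²) = √(530.477999 + 4948.079546) = 74.0173 km
Arvell: √((-1.3878·111.32)² + (0.8184·69.93)²) = √(23867.127966 + 3275.354396) = 164.7498 km
Eskerly: √((-0.1286·111.32)² + (-0.3223·69.93)²) = √(204.940755 + 507.981233) = 26.7006 km
Fenwold: √((0.6980·111.32)² + (-0.9593·69.93)²) = √(6037.501346 + 4500.242797) = 102.6535 km
Istwick: √((-0.2109·111.32)² + (-1.2519·69.93)²) = √(551.187747 + 7664.191283) = 90.6387 km
Brinmoor: √((-1.2372·111.32)² + (-1.2078·69.93)²) = √(18968.204272 + 7133.737212) = 161.5610 km
Glasmere: √((-1.4921·111.32)² + (-1.3361·69.93)²) = √(27589.400019 + 8729.813877) = 190.5760 km
Hollisk: √((-0.9137·111.32)² + (-0.3775·69.93)²) = √(10345.551457 + 696.884762) = 105.0830 km
Caldrey: √((-0.8868·111.32)² + (-0.1934·69.93)²) = √(9745.357247 + 182.911072) = 99.6407 km
Dunvale: √((-1.0778·111.32)² + (0.7494·69.93)²) = √(14395.367413 + 2746.340832) = 130.9263 km
Marrosk: √((-0.2312·111.32)² + (-0.8282·69.93)²) = √(662.402640 + 3354.266068) = 63.3772 km
Sorted: Eskerly (26.7006 km) < Marrosk (63.3772 km) < Kelbourne (74.0173 km) < Istwick (90.6387 km) < Caldrey (99.6407 km) < …

Eskerly, Marrosk, Kelbourne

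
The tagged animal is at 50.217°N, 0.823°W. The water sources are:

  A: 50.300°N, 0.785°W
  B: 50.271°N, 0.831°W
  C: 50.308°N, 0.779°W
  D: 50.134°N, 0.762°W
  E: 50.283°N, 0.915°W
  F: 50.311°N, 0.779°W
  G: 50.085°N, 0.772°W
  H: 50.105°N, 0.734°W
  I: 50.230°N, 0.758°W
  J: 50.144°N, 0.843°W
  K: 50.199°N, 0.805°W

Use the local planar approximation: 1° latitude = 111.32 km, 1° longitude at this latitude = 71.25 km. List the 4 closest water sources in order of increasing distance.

Distances from 50.217°N, 0.823°W:
A: 9.628 km
B: 6.038 km
C: 10.604 km
D: 10.211 km
E: 9.846 km
F: 10.924 km
G: 15.137 km
H: 13.988 km
I: 4.852 km
J: 8.250 km
K: 2.379 km
Sorted: K (2.379 km) < I (4.852 km) < B (6.038 km) < J (8.250 km) < A (9.628 km) < E (9.846 km) < …

K, I, B, J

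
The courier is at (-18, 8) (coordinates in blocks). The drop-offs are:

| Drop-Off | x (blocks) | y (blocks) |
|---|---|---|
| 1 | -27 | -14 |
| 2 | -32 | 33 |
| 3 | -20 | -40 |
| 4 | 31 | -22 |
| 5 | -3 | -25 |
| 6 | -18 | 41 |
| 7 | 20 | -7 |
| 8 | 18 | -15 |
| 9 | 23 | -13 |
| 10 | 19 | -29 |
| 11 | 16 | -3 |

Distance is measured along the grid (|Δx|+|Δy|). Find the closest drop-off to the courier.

Distances from (-18, 8):
1: 31 blocks
2: 39 blocks
3: 50 blocks
4: 79 blocks
5: 48 blocks
6: 33 blocks
7: 53 blocks
8: 59 blocks
9: 62 blocks
10: 74 blocks
11: 45 blocks
Minimum: 1 at 31 blocks.

1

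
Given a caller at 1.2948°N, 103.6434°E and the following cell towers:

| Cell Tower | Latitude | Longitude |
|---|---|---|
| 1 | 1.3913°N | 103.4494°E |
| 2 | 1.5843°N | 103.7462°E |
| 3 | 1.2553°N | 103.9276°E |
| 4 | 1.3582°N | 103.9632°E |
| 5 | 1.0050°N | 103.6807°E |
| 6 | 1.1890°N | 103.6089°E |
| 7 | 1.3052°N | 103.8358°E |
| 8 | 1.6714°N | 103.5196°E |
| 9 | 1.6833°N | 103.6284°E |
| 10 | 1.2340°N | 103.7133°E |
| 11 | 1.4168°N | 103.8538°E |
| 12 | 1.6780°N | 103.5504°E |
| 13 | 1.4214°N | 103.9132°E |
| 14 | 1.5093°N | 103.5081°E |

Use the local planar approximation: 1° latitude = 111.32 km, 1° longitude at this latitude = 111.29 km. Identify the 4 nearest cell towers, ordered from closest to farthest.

Distances from 1.2948°N, 103.6434°E:
1: 24.1151 km
2: 34.1976 km
3: 31.9328 km
4: 36.2836 km
5: 32.5265 km
6: 12.3877 km
7: 21.4435 km
8: 44.1290 km
9: 43.2800 km
10: 10.3114 km
11: 27.0689 km
12: 43.8955 km
13: 33.1689 km
14: 28.2293 km
Sorted: 10 (10.3114 km) < 6 (12.3877 km) < 7 (21.4435 km) < 1 (24.1151 km) < 11 (27.0689 km) < 14 (28.2293 km) < …

10, 6, 7, 1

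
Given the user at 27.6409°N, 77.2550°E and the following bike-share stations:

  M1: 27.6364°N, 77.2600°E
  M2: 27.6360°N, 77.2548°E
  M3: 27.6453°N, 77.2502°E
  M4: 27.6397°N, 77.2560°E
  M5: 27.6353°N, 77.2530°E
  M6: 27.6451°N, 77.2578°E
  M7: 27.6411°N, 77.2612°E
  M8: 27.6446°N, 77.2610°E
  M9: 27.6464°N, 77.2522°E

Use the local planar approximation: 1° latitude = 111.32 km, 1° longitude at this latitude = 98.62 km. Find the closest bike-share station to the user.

M4

Distances from 27.6409°N, 77.2550°E:
M1: √((-0.0045·111.32)² + (0.0050·98.62)²) = √(0.250941 + 0.243148) = 0.7029 km
M2: √((-0.0049·111.32)² + (-0.0002·98.62)²) = √(0.297535 + 0.000389) = 0.5458 km
M3: √((0.0044·111.32)² + (-0.0048·98.62)²) = √(0.239912 + 0.224085) = 0.6812 km
M4: √((-0.0012·111.32)² + (0.0010·98.62)²) = √(0.017845 + 0.009726) = 0.1660 km
M5: √((-0.0056·111.32)² + (-0.0020·98.62)²) = √(0.388618 + 0.038904) = 0.6539 km
M6: √((0.0042·111.32)² + (0.0028·98.62)²) = √(0.218597 + 0.076251) = 0.5430 km
M7: √((0.0002·111.32)² + (0.0062·98.62)²) = √(0.000496 + 0.373864) = 0.6118 km
M8: √((0.0037·111.32)² + (0.0060·98.62)²) = √(0.169648 + 0.350133) = 0.7210 km
M9: √((0.0055·111.32)² + (-0.0028·98.62)²) = √(0.374862 + 0.076251) = 0.6716 km
Minimum: M4 at 0.1660 km.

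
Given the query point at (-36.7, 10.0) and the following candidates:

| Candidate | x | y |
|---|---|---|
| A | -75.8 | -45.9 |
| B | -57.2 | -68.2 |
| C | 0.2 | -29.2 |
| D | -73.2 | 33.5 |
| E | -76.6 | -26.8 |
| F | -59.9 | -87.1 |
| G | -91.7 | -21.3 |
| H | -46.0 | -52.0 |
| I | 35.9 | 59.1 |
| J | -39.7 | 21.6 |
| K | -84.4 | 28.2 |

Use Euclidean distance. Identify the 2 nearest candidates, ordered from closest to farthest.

J, D

Distances from (-36.7, 10.0):
A: √((-39.1)² + (-55.9)²) = √(1528.810 + 3124.810) = 68.2
B: √((-20.5)² + (-78.2)²) = √(420.250 + 6115.240) = 80.8
C: √((36.9)² + (-39.2)²) = √(1361.610 + 1536.640) = 53.8
D: √((-36.5)² + (23.5)²) = √(1332.250 + 552.250) = 43.4
E: √((-39.9)² + (-36.8)²) = √(1592.010 + 1354.240) = 54.3
F: √((-23.2)² + (-97.1)²) = √(538.240 + 9428.410) = 99.8
G: √((-55.0)² + (-31.3)²) = √(3025.000 + 979.690) = 63.3
H: √((-9.3)² + (-62.0)²) = √(86.490 + 3844.000) = 62.7
I: √((72.6)² + (49.1)²) = √(5270.760 + 2410.810) = 87.6
J: √((-3.0)² + (11.6)²) = √(9.000 + 134.560) = 12.0
K: √((-47.7)² + (18.2)²) = √(2275.290 + 331.240) = 51.1
Sorted: J (12.0) < D (43.4) < K (51.1) < C (53.8) < …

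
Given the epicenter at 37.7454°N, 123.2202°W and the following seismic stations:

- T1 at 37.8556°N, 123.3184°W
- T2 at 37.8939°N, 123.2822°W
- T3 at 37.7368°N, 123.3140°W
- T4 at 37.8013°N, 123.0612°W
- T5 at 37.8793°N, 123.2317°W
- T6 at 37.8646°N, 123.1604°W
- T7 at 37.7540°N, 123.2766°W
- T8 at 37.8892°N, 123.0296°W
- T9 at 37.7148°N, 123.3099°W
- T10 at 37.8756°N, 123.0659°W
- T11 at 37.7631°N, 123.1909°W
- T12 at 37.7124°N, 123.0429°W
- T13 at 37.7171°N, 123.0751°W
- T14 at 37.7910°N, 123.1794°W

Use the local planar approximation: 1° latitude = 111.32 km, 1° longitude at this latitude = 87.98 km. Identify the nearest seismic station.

T11

Distances from 37.7454°N, 123.2202°W:
T1: √((0.1102·111.32)² + (-0.0982·87.98)²) = √(150.490673 + 74.643310) = 15.0045 km
T2: √((0.1485·111.32)² + (-0.0620·87.98)²) = √(273.274622 + 29.754407) = 17.4077 km
T3: √((-0.0086·111.32)² + (-0.0938·87.98)²) = √(0.916523 + 68.104152) = 8.3079 km
T4: √((0.0559·111.32)² + (0.1590·87.98)²) = √(38.723090 + 195.687085) = 15.3105 km
T5: √((0.1339·111.32)² + (-0.0115·87.98)²) = √(222.181323 + 1.023679) = 14.9400 km
T6: √((0.1192·111.32)² + (0.0598·87.98)²) = √(176.075490 + 27.680268) = 14.2743 km
T7: √((0.0086·111.32)² + (-0.0564·87.98)²) = √(0.916523 + 24.622159) = 5.0536 km
T8: √((0.1438·111.32)² + (0.1906·87.98)²) = √(256.250173 + 281.198959) = 23.1829 km
T9: √((-0.0306·111.32)² + (-0.0897·87.98)²) = √(11.603506 + 62.280602) = 8.5956 km
T10: √((0.1302·111.32)² + (0.1543·87.98)²) = √(210.072094 + 184.289150) = 19.8585 km
T11: √((0.0177·111.32)² + (0.0293·87.98)²) = √(3.882334 + 6.645125) = 3.2446 km
T12: √((-0.0330·111.32)² + (0.1773·87.98)²) = √(13.495043 + 243.324246) = 16.0256 km
T13: √((-0.0283·111.32)² + (0.1451·87.98)²) = √(9.924743 + 162.968152) = 13.1489 km
T14: √((0.0456·111.32)² + (0.0408·87.98)²) = √(25.767725 + 12.885113) = 6.2171 km
Minimum: T11 at 3.2446 km.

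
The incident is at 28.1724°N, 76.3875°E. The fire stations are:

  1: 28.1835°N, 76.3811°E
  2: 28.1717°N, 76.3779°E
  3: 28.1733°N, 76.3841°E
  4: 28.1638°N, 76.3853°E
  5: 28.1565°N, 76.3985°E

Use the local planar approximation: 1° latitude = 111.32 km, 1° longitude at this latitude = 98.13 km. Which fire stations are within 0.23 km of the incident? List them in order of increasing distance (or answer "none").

none

Distances from 28.1724°N, 76.3875°E:
1: 1.3861 km
2: 0.9453 km
3: 0.3484 km
4: 0.9814 km
5: 2.0732 km
Threshold 0.23 km: none within range.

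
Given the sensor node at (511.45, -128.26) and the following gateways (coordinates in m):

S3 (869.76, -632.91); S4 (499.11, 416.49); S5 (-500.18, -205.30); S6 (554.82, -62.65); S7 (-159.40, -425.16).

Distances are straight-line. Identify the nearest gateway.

S6

Distances from (511.45, -128.26):
S3: √((358.31)² + (-504.65)²) = √(128386.0561 + 254671.6225) = 618.92 m
S4: √((-12.34)² + (544.75)²) = √(152.2756 + 296752.5625) = 544.89 m
S5: √((-1011.63)² + (-77.04)²) = √(1023395.2569 + 5935.1616) = 1014.56 m
S6: √((43.37)² + (65.61)²) = √(1880.9569 + 4304.6721) = 78.65 m
S7: √((-670.85)² + (-296.90)²) = √(450039.7225 + 88149.6100) = 733.61 m
Minimum: S6 at 78.65 m.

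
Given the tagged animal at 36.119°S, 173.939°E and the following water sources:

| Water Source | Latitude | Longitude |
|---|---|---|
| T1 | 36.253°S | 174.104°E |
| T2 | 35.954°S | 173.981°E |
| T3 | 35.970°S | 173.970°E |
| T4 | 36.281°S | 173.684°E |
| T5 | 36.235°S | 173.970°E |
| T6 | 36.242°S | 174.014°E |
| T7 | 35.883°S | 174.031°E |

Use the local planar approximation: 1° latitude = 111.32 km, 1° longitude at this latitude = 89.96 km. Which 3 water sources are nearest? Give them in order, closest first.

Distances from 36.119°S, 173.939°E:
T1: √((-0.134·111.32)² + (0.165·89.96)²) = √(222.51331 + 220.32652) = 21.044 km
T2: √((0.165·111.32)² + (0.042·89.96)²) = √(337.37608 + 14.27570) = 18.752 km
T3: √((0.149·111.32)² + (0.031·89.96)²) = √(275.11795 + 7.77718) = 16.819 km
T4: √((-0.162·111.32)² + (-0.255·89.96)²) = √(325.21939 + 526.23442) = 29.180 km
T5: √((-0.116·111.32)² + (0.031·89.96)²) = √(166.74867 + 7.77718) = 13.211 km
T6: √((-0.123·111.32)² + (0.075·89.96)²) = √(187.48072 + 45.52201) = 15.264 km
T7: √((0.236·111.32)² + (0.092·89.96)²) = √(690.19276 + 68.49747) = 27.544 km
Sorted: T5 (13.211 km) < T6 (15.264 km) < T3 (16.819 km) < T2 (18.752 km) < T1 (21.044 km) < …

T5, T6, T3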